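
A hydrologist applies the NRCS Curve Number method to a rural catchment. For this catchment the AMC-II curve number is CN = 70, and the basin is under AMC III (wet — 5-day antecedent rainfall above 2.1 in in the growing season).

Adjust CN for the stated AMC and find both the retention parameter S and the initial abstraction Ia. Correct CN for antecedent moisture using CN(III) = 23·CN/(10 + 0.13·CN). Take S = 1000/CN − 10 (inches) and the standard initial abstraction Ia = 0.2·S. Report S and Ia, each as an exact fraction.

Adjust CN=70 to AMC III: 23·70/(10 + 0.13·70) → 1610 ÷ (191/10) = 16100/191 ≈ 84.293
Retention S: 1000/CN − 10 with CN=84.293 → S = 300/161 ≈ 1.863 in
Ia = 0.2·(300/161) = 60/161 in ≈ 0.373 in

S = 300/161 in ≈ 1.863 in; Ia = 60/161 in ≈ 0.373 in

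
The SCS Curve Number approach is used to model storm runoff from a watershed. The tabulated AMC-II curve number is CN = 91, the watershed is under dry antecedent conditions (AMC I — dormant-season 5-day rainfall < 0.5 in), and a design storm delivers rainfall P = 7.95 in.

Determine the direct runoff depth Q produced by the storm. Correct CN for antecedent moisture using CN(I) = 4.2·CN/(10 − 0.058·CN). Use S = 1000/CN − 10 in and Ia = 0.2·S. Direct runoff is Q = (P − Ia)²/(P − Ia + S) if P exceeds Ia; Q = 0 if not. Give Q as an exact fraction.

CN(I) from CN(II)=91: (4.2·91)/(10 − 0.058·91) = 63700/787 ≈ 80.940
Retention S: 1000/CN − 10 with CN=80.940 → S = 1500/637 ≈ 2.355 in
Initial abstraction Ia = S/5 = (1500/637)/5 = 300/637 ≈ 0.471 in
Since P=7.950 > Ia=0.471: effective rainfall P−Ia = 95283/12740 in
Runoff Q = (P−Ia)²/(P−Ia+S) = (7.479)²/(7.479+2.355) = 3026283363/532035140 ≈ 5.688 in

Q = 3026283363/532035140 in ≈ 5.688 in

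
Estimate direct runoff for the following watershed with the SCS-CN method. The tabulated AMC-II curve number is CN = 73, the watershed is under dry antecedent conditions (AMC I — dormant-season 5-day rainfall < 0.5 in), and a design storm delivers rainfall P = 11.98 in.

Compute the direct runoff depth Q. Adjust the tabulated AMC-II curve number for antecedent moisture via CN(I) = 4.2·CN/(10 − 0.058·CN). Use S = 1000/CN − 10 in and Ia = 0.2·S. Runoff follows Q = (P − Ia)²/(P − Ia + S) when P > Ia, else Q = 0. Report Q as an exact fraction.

Q = 68167465921/12419573950 in ≈ 5.489 in

Dry (AMC I): CN(I) = 4.2·73/(10 − 0.058·73) = (1533/5)/(2883/500) = 51100/961 ≈ 53.174
Max retention: S = 1000/(51100/961) − 10 = 4500/511 in (≈ 8.806 in)
Initial abstraction Ia = S/5 = (4500/511)/5 = 900/511 ≈ 1.761 in
Excess rainfall: 11.980 − 1.761 = 10.219 in; P > Ia so Q > 0
Q = (261089/25550)²/((261089/25550) + 4500/511) = (68167465921/652802500)/(486089/25550) = 68167465921/12419573950 in ≈ 5.489 in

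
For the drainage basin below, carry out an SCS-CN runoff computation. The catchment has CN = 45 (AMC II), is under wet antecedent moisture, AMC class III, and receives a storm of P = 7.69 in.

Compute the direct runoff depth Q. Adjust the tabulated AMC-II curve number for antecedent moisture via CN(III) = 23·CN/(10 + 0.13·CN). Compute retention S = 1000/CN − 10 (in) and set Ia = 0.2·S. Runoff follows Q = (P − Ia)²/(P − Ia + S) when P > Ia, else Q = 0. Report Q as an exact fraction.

Wet (AMC III): CN(III) = 23·45/(10 + 0.13·45) = 1035/(317/20) = 20700/317 ≈ 65.300
Max retention: S = 1000/(20700/317) − 10 = 1100/207 in (≈ 5.314 in)
Ia = 0.2S: 0.2·5.314 = 1.063 in (exactly 220/207)
Since P=7.690 > Ia=1.063: effective rainfall P−Ia = 137183/20700 in
Q: (137183/20700)² ÷ (247183/20700) = 18819175489/5116688100 in (≈ 3.678 in)

Q = 18819175489/5116688100 in ≈ 3.678 in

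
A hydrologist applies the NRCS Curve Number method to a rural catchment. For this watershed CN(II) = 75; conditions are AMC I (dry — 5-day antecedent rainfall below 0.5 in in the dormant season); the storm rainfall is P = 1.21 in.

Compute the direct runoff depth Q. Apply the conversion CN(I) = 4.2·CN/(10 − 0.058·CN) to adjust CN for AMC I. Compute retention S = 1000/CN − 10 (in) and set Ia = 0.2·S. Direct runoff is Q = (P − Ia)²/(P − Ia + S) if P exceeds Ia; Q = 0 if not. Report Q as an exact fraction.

Dry (AMC I): CN(I) = 4.2·75/(10 − 0.058·75) = 315/(113/20) = 6300/113 ≈ 55.752
S = 1000/(6300/113) − 10 = 500/63 in ≈ 7.937 in
Ia = 0.2S: 0.2·7.937 = 1.587 in (exactly 100/63)
P = 1.210 ≤ Ia = 1.587 in: entire storm abstracted, Q = 0.

Q = 0 in ≈ 0.000 in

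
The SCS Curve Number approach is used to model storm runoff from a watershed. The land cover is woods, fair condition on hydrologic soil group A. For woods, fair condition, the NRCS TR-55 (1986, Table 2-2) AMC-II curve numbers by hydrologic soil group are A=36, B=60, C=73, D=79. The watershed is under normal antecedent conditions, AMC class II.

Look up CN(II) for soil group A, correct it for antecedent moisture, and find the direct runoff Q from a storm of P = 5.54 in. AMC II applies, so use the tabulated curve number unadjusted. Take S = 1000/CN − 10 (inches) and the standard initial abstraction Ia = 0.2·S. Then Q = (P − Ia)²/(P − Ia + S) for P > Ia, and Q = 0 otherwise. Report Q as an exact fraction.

Q = 797449/4001850 in ≈ 0.199 in

NRCS table: woods, fair condition, soil group A → CN(II) = 36
Average conditions: CN = 36 (no AMC adjustment).
Max retention: S = 1000/36 − 10 = 160/9 in (≈ 17.778 in)
Ia = 0.2S: 0.2·17.778 = 3.556 in (exactly 32/9)
P − Ia = 5.540 − 3.556 = 893/450 ≈ 1.984 in (> 0, runoff occurs)
Q: (893/450)² ÷ (8893/450) = 797449/4001850 in (≈ 0.199 in)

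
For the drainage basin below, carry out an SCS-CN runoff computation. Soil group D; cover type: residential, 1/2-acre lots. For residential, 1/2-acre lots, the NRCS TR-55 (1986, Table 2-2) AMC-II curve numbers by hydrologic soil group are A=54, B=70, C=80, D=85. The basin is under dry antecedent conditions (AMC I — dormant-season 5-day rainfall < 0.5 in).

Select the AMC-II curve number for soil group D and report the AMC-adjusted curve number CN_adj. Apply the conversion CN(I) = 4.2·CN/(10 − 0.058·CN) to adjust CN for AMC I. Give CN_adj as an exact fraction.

NRCS table: residential, 1/2-acre lots, soil group D → CN(II) = 85
Adjust CN=85 to AMC I: 4.2·85/(10 − 0.058·85) → 357 ÷ (507/100) = 11900/169 ≈ 70.414

CN_adj = 11900/169 ≈ 70.414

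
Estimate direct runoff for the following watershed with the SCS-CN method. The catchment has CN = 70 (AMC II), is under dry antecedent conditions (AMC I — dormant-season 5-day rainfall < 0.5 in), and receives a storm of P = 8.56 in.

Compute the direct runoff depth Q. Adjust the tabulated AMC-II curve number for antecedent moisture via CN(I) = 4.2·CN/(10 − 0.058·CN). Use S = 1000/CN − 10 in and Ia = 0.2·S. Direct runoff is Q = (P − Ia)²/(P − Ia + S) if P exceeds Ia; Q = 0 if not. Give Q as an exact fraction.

Q = 31888098/12547675 in ≈ 2.541 in

CN(I) from CN(II)=70: (4.2·70)/(10 − 0.058·70) = 4900/99 ≈ 49.495
Retention S: 1000/CN − 10 with CN=49.495 → S = 500/49 ≈ 10.204 in
Ia = 0.2S: 0.2·10.204 = 2.041 in (exactly 100/49)
Since P=8.560 > Ia=2.041: effective rainfall P−Ia = 7986/1225 in
Q: (7986/1225)² ÷ (20486/1225) = 31888098/12547675 in (≈ 2.541 in)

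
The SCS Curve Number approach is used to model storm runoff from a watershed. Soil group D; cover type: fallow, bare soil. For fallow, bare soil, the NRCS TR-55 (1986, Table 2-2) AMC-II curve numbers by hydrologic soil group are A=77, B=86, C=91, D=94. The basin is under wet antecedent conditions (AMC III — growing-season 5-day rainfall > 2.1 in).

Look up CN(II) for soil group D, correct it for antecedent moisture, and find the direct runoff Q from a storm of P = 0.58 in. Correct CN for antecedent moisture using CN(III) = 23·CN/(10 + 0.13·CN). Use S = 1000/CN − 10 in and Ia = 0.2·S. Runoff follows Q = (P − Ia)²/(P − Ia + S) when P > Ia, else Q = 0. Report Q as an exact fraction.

NRCS table: fallow, bare soil, soil group D → CN(II) = 94
CN(III) from CN(II)=94: (23·94)/(10 + 0.13·94) = 108100/1111 ≈ 97.300
S = 1000/(108100/1111) − 10 = 300/1081 in ≈ 0.278 in
Ia = 0.2S: 0.2·0.278 = 0.056 in (exactly 60/1081)
Since P=0.580 > Ia=0.056: effective rainfall P−Ia = 28349/54050 in
Q: (28349/54050)² ÷ (43349/54050) = 803665801/2343013450 in (≈ 0.343 in)

Q = 803665801/2343013450 in ≈ 0.343 in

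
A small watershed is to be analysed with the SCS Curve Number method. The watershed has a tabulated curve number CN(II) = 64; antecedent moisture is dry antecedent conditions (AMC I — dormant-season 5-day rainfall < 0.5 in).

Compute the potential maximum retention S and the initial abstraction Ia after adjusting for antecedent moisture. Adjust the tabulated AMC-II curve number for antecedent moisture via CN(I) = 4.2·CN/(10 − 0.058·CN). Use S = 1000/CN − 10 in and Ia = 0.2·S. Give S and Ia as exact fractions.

S = 375/28 in ≈ 13.393 in; Ia = 75/28 in ≈ 2.679 in

Adjust CN=64 to AMC I: 4.2·64/(10 − 0.058·64) → (1344/5) ÷ (786/125) = 5600/131 ≈ 42.748
S = 1000/(5600/131) − 10 = 375/28 in ≈ 13.393 in
Ia = 0.2S: 0.2·13.393 = 2.679 in (exactly 75/28)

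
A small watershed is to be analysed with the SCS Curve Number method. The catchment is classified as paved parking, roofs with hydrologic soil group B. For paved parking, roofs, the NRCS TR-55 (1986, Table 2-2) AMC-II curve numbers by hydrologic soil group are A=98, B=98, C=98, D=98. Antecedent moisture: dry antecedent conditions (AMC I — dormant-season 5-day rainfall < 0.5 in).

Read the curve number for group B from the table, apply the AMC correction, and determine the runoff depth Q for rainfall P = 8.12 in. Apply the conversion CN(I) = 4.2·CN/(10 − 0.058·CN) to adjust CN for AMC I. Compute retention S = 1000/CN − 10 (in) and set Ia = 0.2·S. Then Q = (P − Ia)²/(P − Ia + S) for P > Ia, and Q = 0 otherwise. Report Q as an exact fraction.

NRCS table: paved parking, roofs, soil group B → CN(II) = 98
CN(I) from CN(II)=98: (4.2·98)/(10 − 0.058·98) = 102900/1079 ≈ 95.366
Retention S: 1000/CN − 10 with CN=95.366 → S = 500/1029 ≈ 0.486 in
Initial abstraction Ia = S/5 = (500/1029)/5 = 100/1029 ≈ 0.097 in
Since P=8.120 > Ia=0.097: effective rainfall P−Ia = 206387/25725 in
Q: (206387/25725)² ÷ (218887/25725) = 42595593769/5630868075 in (≈ 7.565 in)

Q = 42595593769/5630868075 in ≈ 7.565 in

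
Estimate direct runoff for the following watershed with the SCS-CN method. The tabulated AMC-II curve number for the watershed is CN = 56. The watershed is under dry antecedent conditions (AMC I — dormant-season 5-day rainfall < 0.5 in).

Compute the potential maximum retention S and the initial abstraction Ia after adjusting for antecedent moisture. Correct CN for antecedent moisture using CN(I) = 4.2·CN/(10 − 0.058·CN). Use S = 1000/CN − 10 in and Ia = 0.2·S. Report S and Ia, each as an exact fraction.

Adjust CN=56 to AMC I: 4.2·56/(10 − 0.058·56) → (1176/5) ÷ (844/125) = 7350/211 ≈ 34.834
Retention S: 1000/CN − 10 with CN=34.834 → S = 2750/147 ≈ 18.707 in
Ia = 0.2·(2750/147) = 550/147 in ≈ 3.741 in

S = 2750/147 in ≈ 18.707 in; Ia = 550/147 in ≈ 3.741 in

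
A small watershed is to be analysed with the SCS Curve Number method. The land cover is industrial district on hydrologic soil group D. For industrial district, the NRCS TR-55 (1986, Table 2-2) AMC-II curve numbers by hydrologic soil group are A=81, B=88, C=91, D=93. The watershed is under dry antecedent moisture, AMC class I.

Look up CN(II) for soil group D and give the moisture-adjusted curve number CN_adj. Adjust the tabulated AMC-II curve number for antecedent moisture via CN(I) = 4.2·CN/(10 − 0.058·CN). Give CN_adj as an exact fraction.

CN_adj = 27900/329 ≈ 84.802

NRCS table: industrial district, soil group D → CN(II) = 93
Adjust CN=93 to AMC I: 4.2·93/(10 − 0.058·93) → (1953/5) ÷ (2303/500) = 27900/329 ≈ 84.802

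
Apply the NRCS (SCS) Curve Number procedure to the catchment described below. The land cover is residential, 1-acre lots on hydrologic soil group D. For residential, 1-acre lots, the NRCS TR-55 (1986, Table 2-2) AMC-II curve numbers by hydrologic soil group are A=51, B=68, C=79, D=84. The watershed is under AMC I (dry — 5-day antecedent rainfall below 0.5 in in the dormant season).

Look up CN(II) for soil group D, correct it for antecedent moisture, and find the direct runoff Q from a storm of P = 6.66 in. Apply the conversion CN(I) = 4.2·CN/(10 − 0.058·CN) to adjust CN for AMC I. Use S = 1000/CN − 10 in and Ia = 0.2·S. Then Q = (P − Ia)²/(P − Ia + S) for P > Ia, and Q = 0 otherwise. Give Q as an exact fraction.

NRCS table: residential, 1-acre lots, soil group D → CN(II) = 84
Adjust CN=84 to AMC I: 4.2·84/(10 − 0.058·84) → (1764/5) ÷ (641/125) = 44100/641 ≈ 68.799
Max retention: S = 1000/(44100/641) − 10 = 2000/441 in (≈ 4.535 in)
Ia = 0.2·(2000/441) = 400/441 in ≈ 0.907 in
Excess rainfall: 6.660 − 0.907 = 5.753 in; P > Ia so Q > 0
Q: (126853/22050)² ÷ (226853/22050) = 16091683609/5002108650 in (≈ 3.217 in)

Q = 16091683609/5002108650 in ≈ 3.217 in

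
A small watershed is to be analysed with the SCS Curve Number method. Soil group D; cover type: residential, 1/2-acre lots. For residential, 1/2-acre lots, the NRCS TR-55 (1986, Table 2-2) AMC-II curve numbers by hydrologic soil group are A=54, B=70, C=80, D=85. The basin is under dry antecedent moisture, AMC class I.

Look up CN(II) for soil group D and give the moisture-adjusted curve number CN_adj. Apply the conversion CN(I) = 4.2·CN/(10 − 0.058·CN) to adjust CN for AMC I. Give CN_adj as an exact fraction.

NRCS table: residential, 1/2-acre lots, soil group D → CN(II) = 85
Adjust CN=85 to AMC I: 4.2·85/(10 − 0.058·85) → 357 ÷ (507/100) = 11900/169 ≈ 70.414

CN_adj = 11900/169 ≈ 70.414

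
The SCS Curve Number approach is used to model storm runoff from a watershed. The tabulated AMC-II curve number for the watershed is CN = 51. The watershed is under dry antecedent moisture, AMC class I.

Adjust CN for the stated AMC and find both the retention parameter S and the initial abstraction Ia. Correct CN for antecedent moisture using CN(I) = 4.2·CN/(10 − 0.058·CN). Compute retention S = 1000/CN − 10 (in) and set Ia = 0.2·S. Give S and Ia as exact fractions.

S = 3500/153 in ≈ 22.876 in; Ia = 700/153 in ≈ 4.575 in

CN(I) from CN(II)=51: (4.2·51)/(10 − 0.058·51) = 15300/503 ≈ 30.417
Max retention: S = 1000/(15300/503) − 10 = 3500/153 in (≈ 22.876 in)
Ia = 0.2S: 0.2·22.876 = 4.575 in (exactly 700/153)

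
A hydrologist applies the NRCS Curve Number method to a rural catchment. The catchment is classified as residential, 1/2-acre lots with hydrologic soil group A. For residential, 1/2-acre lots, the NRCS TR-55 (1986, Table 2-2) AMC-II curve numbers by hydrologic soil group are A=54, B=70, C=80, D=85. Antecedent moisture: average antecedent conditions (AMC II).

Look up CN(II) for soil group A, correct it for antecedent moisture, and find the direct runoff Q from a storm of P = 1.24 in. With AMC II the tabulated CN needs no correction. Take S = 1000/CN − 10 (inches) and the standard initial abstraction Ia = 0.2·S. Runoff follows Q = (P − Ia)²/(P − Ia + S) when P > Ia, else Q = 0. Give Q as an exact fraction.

Q = 0 in ≈ 0.000 in

NRCS table: residential, 1/2-acre lots, soil group A → CN(II) = 54
Average conditions: CN = 54 (no AMC adjustment).
Max retention: S = 1000/54 − 10 = 230/27 in (≈ 8.519 in)
Ia = 0.2S: 0.2·8.519 = 1.704 in (exactly 46/27)
P = 1.240 ≤ Ia = 1.704 in: entire storm abstracted, Q = 0.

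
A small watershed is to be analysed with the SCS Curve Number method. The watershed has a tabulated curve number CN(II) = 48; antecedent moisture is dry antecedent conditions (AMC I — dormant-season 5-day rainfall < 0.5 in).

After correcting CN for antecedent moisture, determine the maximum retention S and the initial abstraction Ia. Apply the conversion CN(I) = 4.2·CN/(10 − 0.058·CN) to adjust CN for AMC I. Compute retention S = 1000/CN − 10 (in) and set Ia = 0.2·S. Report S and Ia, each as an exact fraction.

S = 1625/63 in ≈ 25.794 in; Ia = 325/63 in ≈ 5.159 in

CN(I) from CN(II)=48: (4.2·48)/(10 − 0.058·48) = 12600/451 ≈ 27.938
S = 1000/(12600/451) − 10 = 1625/63 in ≈ 25.794 in
Ia = 0.2S: 0.2·25.794 = 5.159 in (exactly 325/63)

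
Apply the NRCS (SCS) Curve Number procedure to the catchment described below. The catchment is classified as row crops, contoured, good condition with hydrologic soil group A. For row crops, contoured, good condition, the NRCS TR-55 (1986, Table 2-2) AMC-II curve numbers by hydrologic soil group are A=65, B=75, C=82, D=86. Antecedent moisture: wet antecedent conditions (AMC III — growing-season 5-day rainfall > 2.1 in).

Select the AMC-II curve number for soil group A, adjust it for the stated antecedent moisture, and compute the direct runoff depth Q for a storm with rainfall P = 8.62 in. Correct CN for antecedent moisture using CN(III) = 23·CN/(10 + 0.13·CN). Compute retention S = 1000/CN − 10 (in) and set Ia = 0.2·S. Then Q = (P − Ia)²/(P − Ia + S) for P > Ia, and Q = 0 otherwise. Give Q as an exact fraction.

Q = 14852053161/2345191550 in ≈ 6.333 in

NRCS table: row crops, contoured, good condition, soil group A → CN(II) = 65
Adjust CN=65 to AMC III: 23·65/(10 + 0.13·65) → 1495 ÷ (369/20) = 29900/369 ≈ 81.030
S = 1000/(29900/369) − 10 = 700/299 in ≈ 2.341 in
Initial abstraction Ia = S/5 = (700/299)/5 = 140/299 ≈ 0.468 in
Since P=8.620 > Ia=0.468: effective rainfall P−Ia = 121869/14950 in
Runoff Q = (P−Ia)²/(P−Ia+S) = (8.152)²/(8.152+2.341) = 14852053161/2345191550 ≈ 6.333 in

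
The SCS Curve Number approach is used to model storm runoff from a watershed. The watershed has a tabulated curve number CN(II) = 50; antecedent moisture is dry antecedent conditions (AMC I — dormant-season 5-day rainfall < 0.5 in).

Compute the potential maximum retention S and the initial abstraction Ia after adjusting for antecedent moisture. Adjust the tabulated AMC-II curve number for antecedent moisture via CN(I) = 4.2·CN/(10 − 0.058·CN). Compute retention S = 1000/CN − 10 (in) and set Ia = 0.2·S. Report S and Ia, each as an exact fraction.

Adjust CN=50 to AMC I: 4.2·50/(10 − 0.058·50) → 210 ÷ (71/10) = 2100/71 ≈ 29.577
S = 1000/(2100/71) − 10 = 500/21 in ≈ 23.810 in
Ia = 0.2S: 0.2·23.810 = 4.762 in (exactly 100/21)

S = 500/21 in ≈ 23.810 in; Ia = 100/21 in ≈ 4.762 in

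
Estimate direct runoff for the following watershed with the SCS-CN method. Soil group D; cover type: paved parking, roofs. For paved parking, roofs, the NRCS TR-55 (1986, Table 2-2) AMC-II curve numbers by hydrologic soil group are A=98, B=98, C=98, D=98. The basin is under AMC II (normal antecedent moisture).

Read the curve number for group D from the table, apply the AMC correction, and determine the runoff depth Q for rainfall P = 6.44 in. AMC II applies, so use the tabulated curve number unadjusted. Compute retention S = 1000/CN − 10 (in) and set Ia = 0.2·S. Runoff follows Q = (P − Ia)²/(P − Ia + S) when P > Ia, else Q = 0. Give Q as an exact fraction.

Q = 61449921/9909025 in ≈ 6.201 in

NRCS table: paved parking, roofs, soil group D → CN(II) = 98
Average conditions: CN = 98 (no AMC adjustment).
S = 1000/98 − 10 = 10/49 in ≈ 0.204 in
Ia = 0.2·(10/49) = 2/49 in ≈ 0.041 in
P − Ia = 6.440 − 0.041 = 7839/1225 ≈ 6.399 in (> 0, runoff occurs)
Q = (7839/1225)²/((7839/1225) + 10/49) = (61449921/1500625)/(8089/1225) = 61449921/9909025 in ≈ 6.201 in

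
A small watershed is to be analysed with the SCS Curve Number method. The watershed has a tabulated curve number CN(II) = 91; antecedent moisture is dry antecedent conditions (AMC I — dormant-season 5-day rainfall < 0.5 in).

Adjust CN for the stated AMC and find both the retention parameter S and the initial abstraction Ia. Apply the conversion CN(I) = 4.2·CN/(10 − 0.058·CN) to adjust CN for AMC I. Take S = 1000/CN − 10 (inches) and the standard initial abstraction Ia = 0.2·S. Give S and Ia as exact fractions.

S = 1500/637 in ≈ 2.355 in; Ia = 300/637 in ≈ 0.471 in

Dry (AMC I): CN(I) = 4.2·91/(10 − 0.058·91) = (1911/5)/(2361/500) = 63700/787 ≈ 80.940
S = 1000/(63700/787) − 10 = 1500/637 in ≈ 2.355 in
Initial abstraction Ia = S/5 = (1500/637)/5 = 300/637 ≈ 0.471 in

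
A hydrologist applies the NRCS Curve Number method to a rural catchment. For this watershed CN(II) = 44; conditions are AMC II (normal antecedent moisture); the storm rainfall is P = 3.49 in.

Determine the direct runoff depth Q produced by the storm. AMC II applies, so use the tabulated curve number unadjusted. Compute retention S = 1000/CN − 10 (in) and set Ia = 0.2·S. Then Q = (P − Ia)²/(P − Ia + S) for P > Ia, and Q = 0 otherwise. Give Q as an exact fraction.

Average conditions: CN = 44 (no AMC adjustment).
S = 1000/44 − 10 = 140/11 in ≈ 12.727 in
Ia = 0.2S: 0.2·12.727 = 2.545 in (exactly 28/11)
Excess rainfall: 3.490 − 2.545 = 0.945 in; P > Ia so Q > 0
Q = (1039/1100)²/((1039/1100) + 140/11) = (1079521/1210000)/(15039/1100) = 1079521/16542900 in ≈ 0.065 in

Q = 1079521/16542900 in ≈ 0.065 in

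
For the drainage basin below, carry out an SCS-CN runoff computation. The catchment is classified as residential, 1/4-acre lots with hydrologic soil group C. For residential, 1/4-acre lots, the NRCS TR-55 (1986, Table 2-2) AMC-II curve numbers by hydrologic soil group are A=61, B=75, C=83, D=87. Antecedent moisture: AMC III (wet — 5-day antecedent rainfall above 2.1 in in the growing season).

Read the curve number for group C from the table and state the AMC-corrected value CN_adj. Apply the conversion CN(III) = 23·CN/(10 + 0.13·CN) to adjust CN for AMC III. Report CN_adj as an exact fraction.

NRCS table: residential, 1/4-acre lots, soil group C → CN(II) = 83
CN(III) from CN(II)=83: (23·83)/(10 + 0.13·83) = 190900/2079 ≈ 91.823

CN_adj = 190900/2079 ≈ 91.823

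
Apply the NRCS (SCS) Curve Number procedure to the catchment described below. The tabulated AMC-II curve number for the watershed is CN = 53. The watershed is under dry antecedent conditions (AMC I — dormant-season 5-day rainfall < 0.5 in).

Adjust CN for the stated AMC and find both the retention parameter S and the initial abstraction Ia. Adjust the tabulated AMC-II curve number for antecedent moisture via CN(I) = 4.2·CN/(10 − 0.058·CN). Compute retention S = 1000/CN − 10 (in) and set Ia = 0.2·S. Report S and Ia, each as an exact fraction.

S = 23500/1113 in ≈ 21.114 in; Ia = 4700/1113 in ≈ 4.223 in

Dry (AMC I): CN(I) = 4.2·53/(10 − 0.058·53) = (1113/5)/(3463/500) = 111300/3463 ≈ 32.140
Retention S: 1000/CN − 10 with CN=32.140 → S = 23500/1113 ≈ 21.114 in
Ia = 0.2·(23500/1113) = 4700/1113 in ≈ 4.223 in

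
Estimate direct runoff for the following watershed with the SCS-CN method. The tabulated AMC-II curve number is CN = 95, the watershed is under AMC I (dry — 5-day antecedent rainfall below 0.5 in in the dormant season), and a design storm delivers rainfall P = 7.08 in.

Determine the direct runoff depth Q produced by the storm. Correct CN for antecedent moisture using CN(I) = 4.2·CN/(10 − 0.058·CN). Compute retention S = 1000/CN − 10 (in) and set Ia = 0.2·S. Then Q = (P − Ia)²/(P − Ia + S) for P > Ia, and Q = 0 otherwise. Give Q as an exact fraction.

Adjust CN=95 to AMC I: 4.2·95/(10 − 0.058·95) → 399 ÷ (449/100) = 39900/449 ≈ 88.864
Max retention: S = 1000/(39900/449) − 10 = 500/399 in (≈ 1.253 in)
Initial abstraction Ia = S/5 = (500/399)/5 = 100/399 ≈ 0.251 in
Since P=7.080 > Ia=0.251: effective rainfall P−Ia = 68123/9975 in
Q: (68123/9975)² ÷ (80623/9975) = 4640743129/804214425 in (≈ 5.771 in)

Q = 4640743129/804214425 in ≈ 5.771 in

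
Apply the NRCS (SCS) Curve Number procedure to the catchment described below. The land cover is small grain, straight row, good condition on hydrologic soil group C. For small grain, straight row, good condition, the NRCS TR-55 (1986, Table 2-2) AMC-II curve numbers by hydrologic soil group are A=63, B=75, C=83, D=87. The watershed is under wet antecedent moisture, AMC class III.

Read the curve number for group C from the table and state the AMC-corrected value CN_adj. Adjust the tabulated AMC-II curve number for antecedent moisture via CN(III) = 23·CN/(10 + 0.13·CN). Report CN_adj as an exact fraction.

NRCS table: small grain, straight row, good condition, soil group C → CN(II) = 83
Adjust CN=83 to AMC III: 23·83/(10 + 0.13·83) → 1909 ÷ (2079/100) = 190900/2079 ≈ 91.823

CN_adj = 190900/2079 ≈ 91.823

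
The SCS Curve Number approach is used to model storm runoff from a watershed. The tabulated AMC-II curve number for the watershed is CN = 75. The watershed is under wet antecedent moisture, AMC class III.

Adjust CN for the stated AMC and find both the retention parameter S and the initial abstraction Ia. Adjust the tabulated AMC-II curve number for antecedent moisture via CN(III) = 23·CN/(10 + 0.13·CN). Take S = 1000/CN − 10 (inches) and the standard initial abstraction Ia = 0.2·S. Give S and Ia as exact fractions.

Adjust CN=75 to AMC III: 23·75/(10 + 0.13·75) → 1725 ÷ (79/4) = 6900/79 ≈ 87.342
Retention S: 1000/CN − 10 with CN=87.342 → S = 100/69 ≈ 1.449 in
Initial abstraction Ia = S/5 = (100/69)/5 = 20/69 ≈ 0.290 in

S = 100/69 in ≈ 1.449 in; Ia = 20/69 in ≈ 0.290 in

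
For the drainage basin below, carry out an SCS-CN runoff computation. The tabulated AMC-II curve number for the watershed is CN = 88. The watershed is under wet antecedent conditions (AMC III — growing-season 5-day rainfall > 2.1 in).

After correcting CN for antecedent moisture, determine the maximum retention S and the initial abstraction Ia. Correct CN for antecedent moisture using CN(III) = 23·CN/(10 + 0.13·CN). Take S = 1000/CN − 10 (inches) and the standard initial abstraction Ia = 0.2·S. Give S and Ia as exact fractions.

S = 150/253 in ≈ 0.593 in; Ia = 30/253 in ≈ 0.119 in

Adjust CN=88 to AMC III: 23·88/(10 + 0.13·88) → 2024 ÷ (536/25) = 6325/67 ≈ 94.403
Max retention: S = 1000/(6325/67) − 10 = 150/253 in (≈ 0.593 in)
Ia = 0.2S: 0.2·0.593 = 0.119 in (exactly 30/253)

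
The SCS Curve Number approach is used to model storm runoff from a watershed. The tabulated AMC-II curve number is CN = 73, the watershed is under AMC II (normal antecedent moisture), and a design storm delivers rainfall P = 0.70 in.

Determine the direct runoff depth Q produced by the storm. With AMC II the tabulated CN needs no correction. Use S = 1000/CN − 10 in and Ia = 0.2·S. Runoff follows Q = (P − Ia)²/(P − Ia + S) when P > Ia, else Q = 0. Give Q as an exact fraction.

Q = 0 in ≈ 0.000 in

AMC II — tabulated CN = 73 applies directly.
S = 1000/73 − 10 = 270/73 in ≈ 3.699 in
Ia = 0.2S: 0.2·3.699 = 0.740 in (exactly 54/73)
P = 0.700 ≤ Ia = 0.740 in: entire storm abstracted, Q = 0.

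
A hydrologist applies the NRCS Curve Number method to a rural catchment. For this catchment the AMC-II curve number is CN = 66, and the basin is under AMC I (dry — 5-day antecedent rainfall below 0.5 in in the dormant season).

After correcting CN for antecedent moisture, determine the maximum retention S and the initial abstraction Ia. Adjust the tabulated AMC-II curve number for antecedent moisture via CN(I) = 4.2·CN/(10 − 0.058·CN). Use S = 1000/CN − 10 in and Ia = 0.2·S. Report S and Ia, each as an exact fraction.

S = 8500/693 in ≈ 12.266 in; Ia = 1700/693 in ≈ 2.453 in

Adjust CN=66 to AMC I: 4.2·66/(10 − 0.058·66) → (1386/5) ÷ (1543/250) = 69300/1543 ≈ 44.913
Retention S: 1000/CN − 10 with CN=44.913 → S = 8500/693 ≈ 12.266 in
Ia = 0.2S: 0.2·12.266 = 2.453 in (exactly 1700/693)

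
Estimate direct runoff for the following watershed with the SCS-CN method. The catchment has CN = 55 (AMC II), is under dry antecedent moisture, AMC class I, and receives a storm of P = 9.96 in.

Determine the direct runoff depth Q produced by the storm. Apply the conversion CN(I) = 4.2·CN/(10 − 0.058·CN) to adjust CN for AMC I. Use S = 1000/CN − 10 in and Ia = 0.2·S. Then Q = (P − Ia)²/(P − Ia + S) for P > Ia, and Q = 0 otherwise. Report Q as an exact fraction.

Q = 45419643/31552675 in ≈ 1.439 in

CN(I) from CN(II)=55: (4.2·55)/(10 − 0.058·55) = 7700/227 ≈ 33.921
Retention S: 1000/CN − 10 with CN=33.921 → S = 1500/77 ≈ 19.481 in
Initial abstraction Ia = S/5 = (1500/77)/5 = 300/77 ≈ 3.896 in
P − Ia = 9.960 − 3.896 = 11673/1925 ≈ 6.064 in (> 0, runoff occurs)
Q: (11673/1925)² ÷ (49173/1925) = 45419643/31552675 in (≈ 1.439 in)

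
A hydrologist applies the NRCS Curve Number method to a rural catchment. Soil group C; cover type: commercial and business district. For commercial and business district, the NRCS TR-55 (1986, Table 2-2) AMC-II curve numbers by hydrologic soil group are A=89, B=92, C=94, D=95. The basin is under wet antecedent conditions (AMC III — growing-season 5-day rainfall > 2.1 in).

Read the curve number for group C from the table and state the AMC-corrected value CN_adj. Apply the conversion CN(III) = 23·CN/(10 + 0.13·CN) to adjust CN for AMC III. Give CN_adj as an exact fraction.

CN_adj = 108100/1111 ≈ 97.300

NRCS table: commercial and business district, soil group C → CN(II) = 94
CN(III) from CN(II)=94: (23·94)/(10 + 0.13·94) = 108100/1111 ≈ 97.300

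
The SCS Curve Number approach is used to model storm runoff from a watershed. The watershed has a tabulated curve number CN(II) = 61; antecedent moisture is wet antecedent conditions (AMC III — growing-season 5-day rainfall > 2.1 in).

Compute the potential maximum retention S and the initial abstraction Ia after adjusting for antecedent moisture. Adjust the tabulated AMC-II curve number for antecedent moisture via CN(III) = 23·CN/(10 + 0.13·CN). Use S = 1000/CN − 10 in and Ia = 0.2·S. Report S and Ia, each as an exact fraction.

S = 3900/1403 in ≈ 2.780 in; Ia = 780/1403 in ≈ 0.556 in

CN(III) from CN(II)=61: (23·61)/(10 + 0.13·61) = 140300/1793 ≈ 78.249
Max retention: S = 1000/(140300/1793) − 10 = 3900/1403 in (≈ 2.780 in)
Initial abstraction Ia = S/5 = (3900/1403)/5 = 780/1403 ≈ 0.556 in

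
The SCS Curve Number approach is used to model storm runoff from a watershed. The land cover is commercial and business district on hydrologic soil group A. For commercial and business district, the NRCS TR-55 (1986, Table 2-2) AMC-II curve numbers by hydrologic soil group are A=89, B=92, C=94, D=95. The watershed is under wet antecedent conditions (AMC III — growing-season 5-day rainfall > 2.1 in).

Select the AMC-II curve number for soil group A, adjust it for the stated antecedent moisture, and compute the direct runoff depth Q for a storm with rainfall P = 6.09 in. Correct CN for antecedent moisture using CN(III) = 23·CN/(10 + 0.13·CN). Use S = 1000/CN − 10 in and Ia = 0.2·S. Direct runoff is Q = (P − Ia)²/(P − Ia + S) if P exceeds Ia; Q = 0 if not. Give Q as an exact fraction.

Q = 1499701492129/273197328100 in ≈ 5.489 in

NRCS table: commercial and business district, soil group A → CN(II) = 89
Adjust CN=89 to AMC III: 23·89/(10 + 0.13·89) → 2047 ÷ (2157/100) = 204700/2157 ≈ 94.900
S = 1000/(204700/2157) − 10 = 1100/2047 in ≈ 0.537 in
Initial abstraction Ia = S/5 = (1100/2047)/5 = 220/2047 ≈ 0.107 in
Since P=6.090 > Ia=0.107: effective rainfall P−Ia = 1224623/204700 in
Q: (1224623/204700)² ÷ (1334623/204700) = 1499701492129/273197328100 in (≈ 5.489 in)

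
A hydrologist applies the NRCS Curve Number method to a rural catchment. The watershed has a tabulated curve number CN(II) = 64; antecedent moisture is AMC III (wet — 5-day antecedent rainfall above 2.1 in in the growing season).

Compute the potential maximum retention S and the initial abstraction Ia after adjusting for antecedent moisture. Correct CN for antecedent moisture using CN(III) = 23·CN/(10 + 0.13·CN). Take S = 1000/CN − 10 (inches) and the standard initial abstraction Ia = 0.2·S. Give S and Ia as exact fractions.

Wet (AMC III): CN(III) = 23·64/(10 + 0.13·64) = 1472/(458/25) = 18400/229 ≈ 80.349
S = 1000/(18400/229) − 10 = 225/92 in ≈ 2.446 in
Initial abstraction Ia = S/5 = (225/92)/5 = 45/92 ≈ 0.489 in

S = 225/92 in ≈ 2.446 in; Ia = 45/92 in ≈ 0.489 in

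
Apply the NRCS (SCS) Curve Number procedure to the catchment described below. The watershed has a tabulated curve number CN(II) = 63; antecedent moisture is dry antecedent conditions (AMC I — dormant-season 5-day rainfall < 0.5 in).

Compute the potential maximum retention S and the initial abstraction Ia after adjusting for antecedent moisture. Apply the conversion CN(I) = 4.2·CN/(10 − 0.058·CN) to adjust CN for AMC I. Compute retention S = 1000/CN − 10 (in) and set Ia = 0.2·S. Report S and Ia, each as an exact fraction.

Adjust CN=63 to AMC I: 4.2·63/(10 − 0.058·63) → (1323/5) ÷ (3173/500) = 132300/3173 ≈ 41.696
Retention S: 1000/CN − 10 with CN=41.696 → S = 18500/1323 ≈ 13.983 in
Ia = 0.2S: 0.2·13.983 = 2.797 in (exactly 3700/1323)

S = 18500/1323 in ≈ 13.983 in; Ia = 3700/1323 in ≈ 2.797 in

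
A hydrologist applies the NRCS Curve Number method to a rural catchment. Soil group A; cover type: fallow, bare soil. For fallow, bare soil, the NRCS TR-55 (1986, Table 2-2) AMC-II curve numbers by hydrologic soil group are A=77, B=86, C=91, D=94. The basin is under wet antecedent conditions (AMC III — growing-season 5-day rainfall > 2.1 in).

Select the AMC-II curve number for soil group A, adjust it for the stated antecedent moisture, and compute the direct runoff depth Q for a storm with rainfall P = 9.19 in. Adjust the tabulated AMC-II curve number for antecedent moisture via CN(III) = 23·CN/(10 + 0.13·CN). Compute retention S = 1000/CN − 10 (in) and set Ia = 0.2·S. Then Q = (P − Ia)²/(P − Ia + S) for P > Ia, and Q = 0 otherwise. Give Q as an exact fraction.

Q = 4728350169/606475100 in ≈ 7.796 in

NRCS table: fallow, bare soil, soil group A → CN(II) = 77
Wet (AMC III): CN(III) = 23·77/(10 + 0.13·77) = 1771/(2001/100) = 7700/87 ≈ 88.506
Retention S: 1000/CN − 10 with CN=88.506 → S = 100/77 ≈ 1.299 in
Ia = 0.2·(100/77) = 20/77 in ≈ 0.260 in
P − Ia = 9.190 − 0.260 = 68763/7700 ≈ 8.930 in (> 0, runoff occurs)
Q: (68763/7700)² ÷ (78763/7700) = 4728350169/606475100 in (≈ 7.796 in)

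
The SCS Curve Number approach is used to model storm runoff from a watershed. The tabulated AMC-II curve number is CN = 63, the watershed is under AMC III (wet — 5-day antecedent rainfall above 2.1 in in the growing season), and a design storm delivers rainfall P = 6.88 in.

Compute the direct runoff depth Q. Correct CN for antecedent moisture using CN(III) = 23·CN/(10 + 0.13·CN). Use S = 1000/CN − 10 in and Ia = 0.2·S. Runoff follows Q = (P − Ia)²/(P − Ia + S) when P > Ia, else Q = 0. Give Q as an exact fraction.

CN(III) from CN(II)=63: (23·63)/(10 + 0.13·63) = 144900/1819 ≈ 79.659
Retention S: 1000/CN − 10 with CN=79.659 → S = 3700/1449 ≈ 2.553 in
Ia = 0.2·(3700/1449) = 740/1449 in ≈ 0.511 in
Since P=6.880 > Ia=0.511: effective rainfall P−Ia = 230728/36225 in
Q: (230728/36225)² ÷ (323228/36225) = 13308852496/2927233575 in (≈ 4.547 in)

Q = 13308852496/2927233575 in ≈ 4.547 in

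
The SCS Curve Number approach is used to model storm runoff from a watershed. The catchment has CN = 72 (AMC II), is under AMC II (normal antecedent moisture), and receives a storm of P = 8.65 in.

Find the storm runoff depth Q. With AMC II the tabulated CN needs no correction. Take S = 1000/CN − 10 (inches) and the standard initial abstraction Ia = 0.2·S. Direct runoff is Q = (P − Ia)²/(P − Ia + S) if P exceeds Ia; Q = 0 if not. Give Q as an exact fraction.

Q = 2007889/381060 in ≈ 5.269 in

CN(II) = 72; AMC II needs no correction.
Retention S: 1000/CN − 10 with CN=72.000 → S = 35/9 ≈ 3.889 in
Ia = 0.2·(35/9) = 7/9 in ≈ 0.778 in
P − Ia = 8.650 − 0.778 = 1417/180 ≈ 7.872 in (> 0, runoff occurs)
Q = (1417/180)²/((1417/180) + 35/9) = (2007889/32400)/(2117/180) = 2007889/381060 in ≈ 5.269 in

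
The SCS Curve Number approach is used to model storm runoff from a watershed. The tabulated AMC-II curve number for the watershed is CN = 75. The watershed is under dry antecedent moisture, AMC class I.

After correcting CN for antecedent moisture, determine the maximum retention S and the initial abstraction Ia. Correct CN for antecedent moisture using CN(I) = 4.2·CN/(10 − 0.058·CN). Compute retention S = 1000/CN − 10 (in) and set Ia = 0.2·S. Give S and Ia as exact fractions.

Adjust CN=75 to AMC I: 4.2·75/(10 − 0.058·75) → 315 ÷ (113/20) = 6300/113 ≈ 55.752
Max retention: S = 1000/(6300/113) − 10 = 500/63 in (≈ 7.937 in)
Initial abstraction Ia = S/5 = (500/63)/5 = 100/63 ≈ 1.587 in

S = 500/63 in ≈ 7.937 in; Ia = 100/63 in ≈ 1.587 in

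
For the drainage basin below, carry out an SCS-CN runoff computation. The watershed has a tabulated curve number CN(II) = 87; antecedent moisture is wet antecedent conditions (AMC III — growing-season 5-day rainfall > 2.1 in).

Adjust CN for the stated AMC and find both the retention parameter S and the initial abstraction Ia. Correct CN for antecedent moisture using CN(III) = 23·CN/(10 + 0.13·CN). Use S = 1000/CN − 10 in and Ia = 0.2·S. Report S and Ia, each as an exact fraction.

Wet (AMC III): CN(III) = 23·87/(10 + 0.13·87) = 2001/(2131/100) = 200100/2131 ≈ 93.900
Max retention: S = 1000/(200100/2131) − 10 = 1300/2001 in (≈ 0.650 in)
Ia = 0.2·(1300/2001) = 260/2001 in ≈ 0.130 in

S = 1300/2001 in ≈ 0.650 in; Ia = 260/2001 in ≈ 0.130 in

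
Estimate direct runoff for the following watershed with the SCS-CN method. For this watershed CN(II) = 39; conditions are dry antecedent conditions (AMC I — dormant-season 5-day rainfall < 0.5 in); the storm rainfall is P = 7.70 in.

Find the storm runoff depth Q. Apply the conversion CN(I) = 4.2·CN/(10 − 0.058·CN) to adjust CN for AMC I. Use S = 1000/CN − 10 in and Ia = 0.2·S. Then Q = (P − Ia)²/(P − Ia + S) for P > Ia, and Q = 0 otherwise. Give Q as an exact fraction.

Dry (AMC I): CN(I) = 4.2·39/(10 − 0.058·39) = (819/5)/(3869/500) = 81900/3869 ≈ 21.168
Max retention: S = 1000/(81900/3869) − 10 = 30500/819 in (≈ 37.241 in)
Initial abstraction Ia = S/5 = (30500/819)/5 = 6100/819 ≈ 7.448 in
Excess rainfall: 7.700 − 7.448 = 0.252 in; P > Ia so Q > 0
Q: (2063/8190)² ÷ (307063/8190) = 4255969/2514845970 in (≈ 0.002 in)

Q = 4255969/2514845970 in ≈ 0.002 in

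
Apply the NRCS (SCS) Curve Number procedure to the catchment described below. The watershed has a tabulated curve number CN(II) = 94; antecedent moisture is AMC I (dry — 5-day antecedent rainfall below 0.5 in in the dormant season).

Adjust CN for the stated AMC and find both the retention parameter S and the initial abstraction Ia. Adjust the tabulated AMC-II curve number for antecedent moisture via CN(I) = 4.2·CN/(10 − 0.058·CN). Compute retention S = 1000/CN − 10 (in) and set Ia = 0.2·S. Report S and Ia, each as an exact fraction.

Adjust CN=94 to AMC I: 4.2·94/(10 − 0.058·94) → (1974/5) ÷ (1137/250) = 32900/379 ≈ 86.807
Max retention: S = 1000/(32900/379) − 10 = 500/329 in (≈ 1.520 in)
Initial abstraction Ia = S/5 = (500/329)/5 = 100/329 ≈ 0.304 in

S = 500/329 in ≈ 1.520 in; Ia = 100/329 in ≈ 0.304 in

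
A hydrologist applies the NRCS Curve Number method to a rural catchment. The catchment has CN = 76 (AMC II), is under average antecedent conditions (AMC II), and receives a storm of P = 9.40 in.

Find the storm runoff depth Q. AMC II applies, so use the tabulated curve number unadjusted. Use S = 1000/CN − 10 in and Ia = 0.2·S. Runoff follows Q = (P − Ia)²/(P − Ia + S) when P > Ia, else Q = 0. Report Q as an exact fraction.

CN(II) = 76; AMC II needs no correction.
Retention S: 1000/CN − 10 with CN=76.000 → S = 60/19 ≈ 3.158 in
Ia = 0.2S: 0.2·3.158 = 0.632 in (exactly 12/19)
Excess rainfall: 9.400 − 0.632 = 8.768 in; P > Ia so Q > 0
Q: (833/95)² ÷ (1133/95) = 693889/107635 in (≈ 6.447 in)

Q = 693889/107635 in ≈ 6.447 in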